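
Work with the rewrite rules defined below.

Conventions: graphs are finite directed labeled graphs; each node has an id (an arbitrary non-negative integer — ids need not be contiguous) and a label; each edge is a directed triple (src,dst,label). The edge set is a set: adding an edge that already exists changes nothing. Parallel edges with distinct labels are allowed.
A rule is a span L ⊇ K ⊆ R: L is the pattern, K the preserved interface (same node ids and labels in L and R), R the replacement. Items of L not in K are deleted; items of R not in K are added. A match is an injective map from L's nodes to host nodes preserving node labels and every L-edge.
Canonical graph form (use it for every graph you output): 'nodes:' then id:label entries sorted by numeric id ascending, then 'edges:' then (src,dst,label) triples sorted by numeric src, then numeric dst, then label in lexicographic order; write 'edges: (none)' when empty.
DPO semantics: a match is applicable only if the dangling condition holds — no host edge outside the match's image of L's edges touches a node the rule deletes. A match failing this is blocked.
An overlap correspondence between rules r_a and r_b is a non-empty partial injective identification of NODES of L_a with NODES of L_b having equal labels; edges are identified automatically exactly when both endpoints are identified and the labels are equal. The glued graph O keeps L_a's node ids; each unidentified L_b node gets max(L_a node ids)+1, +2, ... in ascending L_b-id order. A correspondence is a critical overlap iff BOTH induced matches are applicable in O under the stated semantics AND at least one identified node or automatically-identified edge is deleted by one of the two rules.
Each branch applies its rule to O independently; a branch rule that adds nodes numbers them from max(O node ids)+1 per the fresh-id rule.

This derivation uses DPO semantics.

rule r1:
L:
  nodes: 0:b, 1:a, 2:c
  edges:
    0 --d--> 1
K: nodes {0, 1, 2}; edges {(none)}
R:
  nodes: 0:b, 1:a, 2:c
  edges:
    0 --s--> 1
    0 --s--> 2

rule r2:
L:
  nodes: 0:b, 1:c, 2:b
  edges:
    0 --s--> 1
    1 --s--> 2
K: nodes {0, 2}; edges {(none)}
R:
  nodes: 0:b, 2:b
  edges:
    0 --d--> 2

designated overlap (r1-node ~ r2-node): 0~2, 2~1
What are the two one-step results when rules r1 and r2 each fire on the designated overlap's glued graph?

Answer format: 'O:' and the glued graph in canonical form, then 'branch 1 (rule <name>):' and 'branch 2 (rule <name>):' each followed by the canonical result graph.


O:
nodes: 0:b, 1:a, 2:c, 3:b
edges: (0,1,d); (2,0,s); (3,2,s)
branch 1 (rule r1):
nodes: 0:b, 1:a, 2:c, 3:b
edges: (0,1,s); (0,2,s); (2,0,s); (3,2,s)
branch 2 (rule r2):
nodes: 0:b, 1:a, 3:b
edges: (0,1,d); (3,0,d)


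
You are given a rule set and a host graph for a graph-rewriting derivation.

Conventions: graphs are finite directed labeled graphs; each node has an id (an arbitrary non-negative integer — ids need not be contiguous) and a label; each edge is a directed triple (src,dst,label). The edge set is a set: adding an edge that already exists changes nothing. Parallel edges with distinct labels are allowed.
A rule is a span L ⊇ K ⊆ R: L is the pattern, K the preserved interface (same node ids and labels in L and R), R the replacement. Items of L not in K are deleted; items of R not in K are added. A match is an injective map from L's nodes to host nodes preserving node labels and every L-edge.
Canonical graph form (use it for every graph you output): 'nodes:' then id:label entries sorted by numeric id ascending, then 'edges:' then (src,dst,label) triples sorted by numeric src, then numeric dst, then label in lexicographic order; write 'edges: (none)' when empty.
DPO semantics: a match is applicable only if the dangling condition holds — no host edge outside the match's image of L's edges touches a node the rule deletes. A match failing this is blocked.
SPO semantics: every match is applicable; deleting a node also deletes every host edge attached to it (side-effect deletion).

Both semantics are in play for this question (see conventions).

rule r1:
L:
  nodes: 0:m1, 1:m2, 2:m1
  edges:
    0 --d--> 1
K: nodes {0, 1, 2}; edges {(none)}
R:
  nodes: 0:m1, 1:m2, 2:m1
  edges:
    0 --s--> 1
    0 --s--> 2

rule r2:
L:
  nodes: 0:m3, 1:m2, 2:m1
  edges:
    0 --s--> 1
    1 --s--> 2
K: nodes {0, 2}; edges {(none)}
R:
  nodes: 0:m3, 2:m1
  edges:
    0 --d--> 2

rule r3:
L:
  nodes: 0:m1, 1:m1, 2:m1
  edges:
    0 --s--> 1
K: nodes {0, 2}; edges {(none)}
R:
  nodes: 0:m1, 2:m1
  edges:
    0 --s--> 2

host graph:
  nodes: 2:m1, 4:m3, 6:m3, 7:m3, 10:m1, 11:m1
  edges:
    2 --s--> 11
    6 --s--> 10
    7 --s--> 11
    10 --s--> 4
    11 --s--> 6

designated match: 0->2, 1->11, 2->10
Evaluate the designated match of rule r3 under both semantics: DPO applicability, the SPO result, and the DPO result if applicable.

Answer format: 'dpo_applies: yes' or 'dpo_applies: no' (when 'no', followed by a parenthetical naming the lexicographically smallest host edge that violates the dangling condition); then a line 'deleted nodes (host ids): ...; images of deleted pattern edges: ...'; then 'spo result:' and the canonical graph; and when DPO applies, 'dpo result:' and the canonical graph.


dpo_applies: no
(the rule deletes node 11, which keeps host edge (7,11,s) outside the match image — the dangling condition fails, DPO blocks; SPO proceeds and side-deletes such edges)
deleted nodes (host ids): 11; images of deleted pattern edges: (2,11,s)
spo result:
nodes: 2:m1, 4:m3, 6:m3, 7:m3, 10:m1
edges: (2,10,s); (6,10,s); (10,4,s)


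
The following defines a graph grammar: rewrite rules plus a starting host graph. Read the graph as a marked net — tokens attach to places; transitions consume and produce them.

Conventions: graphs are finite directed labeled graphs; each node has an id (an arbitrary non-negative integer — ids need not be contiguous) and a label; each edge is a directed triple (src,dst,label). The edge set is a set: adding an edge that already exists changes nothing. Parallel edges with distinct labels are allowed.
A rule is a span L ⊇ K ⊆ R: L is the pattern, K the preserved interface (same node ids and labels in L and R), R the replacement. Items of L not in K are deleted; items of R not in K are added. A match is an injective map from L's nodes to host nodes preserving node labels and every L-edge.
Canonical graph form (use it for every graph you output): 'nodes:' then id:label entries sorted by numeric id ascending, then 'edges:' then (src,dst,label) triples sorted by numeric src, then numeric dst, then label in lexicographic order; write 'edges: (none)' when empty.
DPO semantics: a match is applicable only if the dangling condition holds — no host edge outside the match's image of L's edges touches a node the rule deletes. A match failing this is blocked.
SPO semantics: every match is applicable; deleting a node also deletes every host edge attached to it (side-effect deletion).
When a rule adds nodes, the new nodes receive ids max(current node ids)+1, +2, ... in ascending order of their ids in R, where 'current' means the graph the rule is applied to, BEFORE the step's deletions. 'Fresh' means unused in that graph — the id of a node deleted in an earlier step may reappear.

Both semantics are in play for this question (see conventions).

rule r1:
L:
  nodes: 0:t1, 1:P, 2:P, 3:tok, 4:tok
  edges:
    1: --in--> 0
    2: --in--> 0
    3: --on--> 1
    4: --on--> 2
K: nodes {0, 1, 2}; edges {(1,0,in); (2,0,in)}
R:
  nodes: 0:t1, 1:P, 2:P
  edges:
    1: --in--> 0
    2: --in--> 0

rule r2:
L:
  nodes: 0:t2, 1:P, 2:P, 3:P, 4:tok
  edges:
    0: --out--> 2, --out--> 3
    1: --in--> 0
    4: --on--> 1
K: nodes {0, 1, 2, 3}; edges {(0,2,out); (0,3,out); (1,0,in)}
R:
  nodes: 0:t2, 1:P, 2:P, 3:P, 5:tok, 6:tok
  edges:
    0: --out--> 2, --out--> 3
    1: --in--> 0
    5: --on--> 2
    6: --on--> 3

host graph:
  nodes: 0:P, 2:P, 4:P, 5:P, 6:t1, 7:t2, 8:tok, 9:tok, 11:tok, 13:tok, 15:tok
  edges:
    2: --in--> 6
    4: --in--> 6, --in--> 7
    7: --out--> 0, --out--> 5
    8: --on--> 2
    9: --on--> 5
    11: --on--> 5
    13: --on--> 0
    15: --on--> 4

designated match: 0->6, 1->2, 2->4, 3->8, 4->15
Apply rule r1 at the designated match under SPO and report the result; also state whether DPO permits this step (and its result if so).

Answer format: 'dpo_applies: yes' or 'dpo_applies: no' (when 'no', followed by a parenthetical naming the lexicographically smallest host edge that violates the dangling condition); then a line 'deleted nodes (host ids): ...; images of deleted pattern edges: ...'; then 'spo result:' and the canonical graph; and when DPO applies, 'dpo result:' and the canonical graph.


dpo_applies: yes
deleted nodes (host ids): 8, 15; images of deleted pattern edges: (8,2,on); (15,4,on)
spo result:
nodes: 0:P, 2:P, 4:P, 5:P, 6:t1, 7:t2, 9:tok, 11:tok, 13:tok
edges: (2,6,in); (4,6,in); (4,7,in); (7,0,out); (7,5,out); (9,5,on); (11,5,on); (13,0,on)
dpo result:
nodes: 0:P, 2:P, 4:P, 5:P, 6:t1, 7:t2, 9:tok, 11:tok, 13:tok
edges: (2,6,in); (4,6,in); (4,7,in); (7,0,out); (7,5,out); (9,5,on); (11,5,on); (13,0,on)


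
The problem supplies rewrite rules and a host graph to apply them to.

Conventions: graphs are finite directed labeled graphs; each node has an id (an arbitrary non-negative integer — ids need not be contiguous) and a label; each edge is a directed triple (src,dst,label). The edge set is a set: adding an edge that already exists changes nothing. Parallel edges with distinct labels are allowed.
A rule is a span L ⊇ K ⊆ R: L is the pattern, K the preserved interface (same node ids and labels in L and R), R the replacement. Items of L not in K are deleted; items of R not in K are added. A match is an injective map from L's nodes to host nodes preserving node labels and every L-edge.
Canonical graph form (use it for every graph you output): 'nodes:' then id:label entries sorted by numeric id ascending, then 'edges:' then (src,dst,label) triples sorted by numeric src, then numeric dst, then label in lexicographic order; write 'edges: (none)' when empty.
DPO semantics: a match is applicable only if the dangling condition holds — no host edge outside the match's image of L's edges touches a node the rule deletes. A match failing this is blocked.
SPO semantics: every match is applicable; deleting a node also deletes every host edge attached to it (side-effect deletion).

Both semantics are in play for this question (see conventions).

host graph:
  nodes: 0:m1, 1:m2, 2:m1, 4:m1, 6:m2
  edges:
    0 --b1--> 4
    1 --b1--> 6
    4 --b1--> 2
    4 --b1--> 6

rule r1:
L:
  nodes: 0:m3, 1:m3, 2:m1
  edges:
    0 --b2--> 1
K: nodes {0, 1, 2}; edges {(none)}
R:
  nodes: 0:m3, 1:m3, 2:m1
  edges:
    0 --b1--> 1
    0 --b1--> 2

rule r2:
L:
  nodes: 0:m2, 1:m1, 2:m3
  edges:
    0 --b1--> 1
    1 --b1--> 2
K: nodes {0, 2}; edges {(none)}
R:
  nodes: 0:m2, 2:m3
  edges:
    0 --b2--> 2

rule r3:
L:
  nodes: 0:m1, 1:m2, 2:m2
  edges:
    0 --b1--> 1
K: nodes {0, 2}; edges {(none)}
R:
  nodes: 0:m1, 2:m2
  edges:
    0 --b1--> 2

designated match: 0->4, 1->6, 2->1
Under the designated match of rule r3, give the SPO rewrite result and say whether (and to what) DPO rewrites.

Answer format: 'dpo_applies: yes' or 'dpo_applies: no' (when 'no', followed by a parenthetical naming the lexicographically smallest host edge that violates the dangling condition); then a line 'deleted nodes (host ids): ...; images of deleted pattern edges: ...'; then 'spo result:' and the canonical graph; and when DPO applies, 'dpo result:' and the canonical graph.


dpo_applies: no
(the rule deletes node 6, which keeps host edge (1,6,b1) outside the match image — the dangling condition fails, DPO blocks; SPO proceeds and side-deletes such edges)
deleted nodes (host ids): 6; images of deleted pattern edges: (4,6,b1)
spo result:
nodes: 0:m1, 1:m2, 2:m1, 4:m1
edges: (0,4,b1); (4,1,b1); (4,2,b1)


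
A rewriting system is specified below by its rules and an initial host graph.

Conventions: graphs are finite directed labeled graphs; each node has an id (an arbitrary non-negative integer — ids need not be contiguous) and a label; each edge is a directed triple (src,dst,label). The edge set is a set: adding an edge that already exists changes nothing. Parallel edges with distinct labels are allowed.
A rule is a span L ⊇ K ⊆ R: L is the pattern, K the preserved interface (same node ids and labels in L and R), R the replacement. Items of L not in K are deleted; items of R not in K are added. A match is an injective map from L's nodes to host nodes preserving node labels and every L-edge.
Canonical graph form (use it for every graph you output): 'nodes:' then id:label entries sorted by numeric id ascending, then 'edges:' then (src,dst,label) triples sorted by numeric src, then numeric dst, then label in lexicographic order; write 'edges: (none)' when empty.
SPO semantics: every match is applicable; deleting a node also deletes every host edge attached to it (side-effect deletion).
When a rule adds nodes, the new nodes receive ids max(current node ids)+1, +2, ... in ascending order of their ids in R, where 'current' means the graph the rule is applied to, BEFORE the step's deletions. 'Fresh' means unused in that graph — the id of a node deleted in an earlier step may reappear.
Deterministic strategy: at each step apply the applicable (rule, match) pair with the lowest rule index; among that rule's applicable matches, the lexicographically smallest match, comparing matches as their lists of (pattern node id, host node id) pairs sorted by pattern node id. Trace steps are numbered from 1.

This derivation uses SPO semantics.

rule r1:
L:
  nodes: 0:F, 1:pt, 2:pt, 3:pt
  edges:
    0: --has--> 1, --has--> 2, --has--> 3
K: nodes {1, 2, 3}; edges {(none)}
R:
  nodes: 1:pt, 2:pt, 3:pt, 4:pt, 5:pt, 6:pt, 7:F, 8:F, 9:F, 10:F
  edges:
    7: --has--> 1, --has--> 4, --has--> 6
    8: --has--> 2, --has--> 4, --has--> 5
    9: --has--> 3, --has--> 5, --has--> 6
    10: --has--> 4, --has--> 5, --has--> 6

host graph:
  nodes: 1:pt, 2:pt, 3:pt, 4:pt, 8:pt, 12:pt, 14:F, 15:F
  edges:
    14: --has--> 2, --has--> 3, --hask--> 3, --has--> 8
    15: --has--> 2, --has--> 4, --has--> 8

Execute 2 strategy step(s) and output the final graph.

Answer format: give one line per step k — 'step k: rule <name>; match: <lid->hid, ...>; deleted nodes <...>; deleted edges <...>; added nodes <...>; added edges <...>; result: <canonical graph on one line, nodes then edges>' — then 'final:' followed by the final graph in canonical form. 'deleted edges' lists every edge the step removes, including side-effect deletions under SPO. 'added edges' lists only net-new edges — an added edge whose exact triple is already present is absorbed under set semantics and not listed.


step 1: rule r1; match: 0->14, 1->2, 2->3, 3->8; deleted nodes 14; deleted edges (14,2,has); (14,3,has); (14,3,hask); (14,8,has); added nodes 16, 17, 18, 19, 20, 21, 22; added edges (19,2,has); (19,16,has); (19,18,has); (20,3,has); (20,16,has); (20,17,has); (21,8,has); (21,17,has); (21,18,has); (22,16,has); (22,17,has); (22,18,has); result: nodes: 1:pt, 2:pt, 3:pt, 4:pt, 8:pt, 12:pt, 15:F, 16:pt, 17:pt, 18:pt, 19:F, 20:F, 21:F, 22:F edges: (15,2,has); (15,4,has); (15,8,has); (19,2,has); (19,16,has); (19,18,has); (20,3,has); (20,16,has); (20,17,has); (21,8,has); (21,17,has); (21,18,has); (22,16,has); (22,17,has); (22,18,has)
step 2: rule r1; match: 0->15, 1->2, 2->4, 3->8; deleted nodes 15; deleted edges (15,2,has); (15,4,has); (15,8,has); added nodes 23, 24, 25, 26, 27, 28, 29; added edges (26,2,has); (26,23,has); (26,25,has); (27,4,has); (27,23,has); (27,24,has); (28,8,has); (28,24,has); (28,25,has); (29,23,has); (29,24,has); (29,25,has); result: nodes: 1:pt, 2:pt, 3:pt, 4:pt, 8:pt, 12:pt, 16:pt, 17:pt, 18:pt, 19:F, 20:F, 21:F, 22:F, 23:pt, 24:pt, 25:pt, 26:F, 27:F, 28:F, 29:F edges: (19,2,has); (19,16,has); (19,18,has); (20,3,has); (20,16,has); (20,17,has); (21,8,has); (21,17,has); (21,18,has); (22,16,has); (22,17,has); (22,18,has); (26,2,has); (26,23,has); (26,25,has); (27,4,has); (27,23,has); (27,24,has); (28,8,has); (28,24,has); (28,25,has); (29,23,has); (29,24,has); (29,25,has)
final:
nodes: 1:pt, 2:pt, 3:pt, 4:pt, 8:pt, 12:pt, 16:pt, 17:pt, 18:pt, 19:F, 20:F, 21:F, 22:F, 23:pt, 24:pt, 25:pt, 26:F, 27:F, 28:F, 29:F
edges: (19,2,has); (19,16,has); (19,18,has); (20,3,has); (20,16,has); (20,17,has); (21,8,has); (21,17,has); (21,18,has); (22,16,has); (22,17,has); (22,18,has); (26,2,has); (26,23,has); (26,25,has); (27,4,has); (27,23,has); (27,24,has); (28,8,has); (28,24,has); (28,25,has); (29,23,has); (29,24,has); (29,25,has)


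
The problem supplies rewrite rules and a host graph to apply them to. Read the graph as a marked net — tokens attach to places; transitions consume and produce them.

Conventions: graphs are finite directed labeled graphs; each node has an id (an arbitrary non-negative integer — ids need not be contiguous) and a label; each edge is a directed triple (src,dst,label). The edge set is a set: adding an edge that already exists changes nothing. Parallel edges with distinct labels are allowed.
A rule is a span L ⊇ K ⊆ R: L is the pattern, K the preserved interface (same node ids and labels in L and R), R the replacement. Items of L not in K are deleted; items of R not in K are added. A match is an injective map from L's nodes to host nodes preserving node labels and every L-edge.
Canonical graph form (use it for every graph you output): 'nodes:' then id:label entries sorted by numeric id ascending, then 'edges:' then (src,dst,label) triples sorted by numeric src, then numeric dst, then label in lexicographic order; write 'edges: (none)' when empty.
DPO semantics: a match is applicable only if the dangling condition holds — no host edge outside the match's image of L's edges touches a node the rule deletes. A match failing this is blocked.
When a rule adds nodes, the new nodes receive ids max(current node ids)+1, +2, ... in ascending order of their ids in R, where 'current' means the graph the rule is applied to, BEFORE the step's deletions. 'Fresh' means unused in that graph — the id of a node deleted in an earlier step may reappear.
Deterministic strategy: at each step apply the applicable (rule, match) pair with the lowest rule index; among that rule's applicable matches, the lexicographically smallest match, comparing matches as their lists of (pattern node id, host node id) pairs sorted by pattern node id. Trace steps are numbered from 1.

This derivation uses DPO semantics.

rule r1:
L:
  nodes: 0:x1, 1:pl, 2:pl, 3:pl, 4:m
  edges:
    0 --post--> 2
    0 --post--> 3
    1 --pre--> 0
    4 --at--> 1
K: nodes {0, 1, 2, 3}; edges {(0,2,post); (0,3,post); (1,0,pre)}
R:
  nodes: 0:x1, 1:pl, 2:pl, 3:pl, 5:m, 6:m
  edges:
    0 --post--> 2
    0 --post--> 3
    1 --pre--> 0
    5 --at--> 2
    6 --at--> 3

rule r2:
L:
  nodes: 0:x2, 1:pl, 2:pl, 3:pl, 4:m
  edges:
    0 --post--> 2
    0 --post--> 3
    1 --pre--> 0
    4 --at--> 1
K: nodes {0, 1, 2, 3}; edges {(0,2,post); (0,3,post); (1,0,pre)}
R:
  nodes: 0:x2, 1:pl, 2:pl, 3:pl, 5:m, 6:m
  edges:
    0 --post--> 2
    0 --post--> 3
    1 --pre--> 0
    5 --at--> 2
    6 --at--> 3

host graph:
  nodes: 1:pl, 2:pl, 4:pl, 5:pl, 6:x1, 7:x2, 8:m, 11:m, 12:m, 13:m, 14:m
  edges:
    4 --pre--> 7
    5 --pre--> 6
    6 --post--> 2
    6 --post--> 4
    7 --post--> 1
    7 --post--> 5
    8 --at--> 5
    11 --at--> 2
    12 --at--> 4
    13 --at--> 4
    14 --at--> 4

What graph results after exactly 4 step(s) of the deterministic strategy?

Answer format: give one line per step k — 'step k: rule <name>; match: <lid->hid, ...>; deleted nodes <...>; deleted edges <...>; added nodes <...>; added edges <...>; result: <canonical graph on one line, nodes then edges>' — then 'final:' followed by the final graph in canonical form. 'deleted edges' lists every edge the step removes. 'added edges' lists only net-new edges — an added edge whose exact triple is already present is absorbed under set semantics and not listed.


step 1: rule r1; match: 0->6, 1->5, 2->2, 3->4, 4->8; deleted nodes 8; deleted edges (8,5,at); added nodes 15, 16; added edges (15,2,at); (16,4,at); result: nodes: 1:pl, 2:pl, 4:pl, 5:pl, 6:x1, 7:x2, 11:m, 12:m, 13:m, 14:m, 15:m, 16:m edges: (4,7,pre); (5,6,pre); (6,2,post); (6,4,post); (7,1,post); (7,5,post); (11,2,at); (12,4,at); (13,4,at); (14,4,at); (15,2,at); (16,4,at)
step 2: rule r2; match: 0->7, 1->4, 2->1, 3->5, 4->12; deleted nodes 12; deleted edges (12,4,at); added nodes 17, 18; added edges (17,1,at); (18,5,at); result: nodes: 1:pl, 2:pl, 4:pl, 5:pl, 6:x1, 7:x2, 11:m, 13:m, 14:m, 15:m, 16:m, 17:m, 18:m edges: (4,7,pre); (5,6,pre); (6,2,post); (6,4,post); (7,1,post); (7,5,post); (11,2,at); (13,4,at); (14,4,at); (15,2,at); (16,4,at); (17,1,at); (18,5,at)
step 3: rule r1; match: 0->6, 1->5, 2->2, 3->4, 4->18; deleted nodes 18; deleted edges (18,5,at); added nodes 19, 20; added edges (19,2,at); (20,4,at); result: nodes: 1:pl, 2:pl, 4:pl, 5:pl, 6:x1, 7:x2, 11:m, 13:m, 14:m, 15:m, 16:m, 17:m, 19:m, 20:m edges: (4,7,pre); (5,6,pre); (6,2,post); (6,4,post); (7,1,post); (7,5,post); (11,2,at); (13,4,at); (14,4,at); (15,2,at); (16,4,at); (17,1,at); (19,2,at); (20,4,at)
step 4: rule r2; match: 0->7, 1->4, 2->1, 3->5, 4->13; deleted nodes 13; deleted edges (13,4,at); added nodes 21, 22; added edges (21,1,at); (22,5,at); result: nodes: 1:pl, 2:pl, 4:pl, 5:pl, 6:x1, 7:x2, 11:m, 14:m, 15:m, 16:m, 17:m, 19:m, 20:m, 21:m, 22:m edges: (4,7,pre); (5,6,pre); (6,2,post); (6,4,post); (7,1,post); (7,5,post); (11,2,at); (14,4,at); (15,2,at); (16,4,at); (17,1,at); (19,2,at); (20,4,at); (21,1,at); (22,5,at)
final:
nodes: 1:pl, 2:pl, 4:pl, 5:pl, 6:x1, 7:x2, 11:m, 14:m, 15:m, 16:m, 17:m, 19:m, 20:m, 21:m, 22:m
edges: (4,7,pre); (5,6,pre); (6,2,post); (6,4,post); (7,1,post); (7,5,post); (11,2,at); (14,4,at); (15,2,at); (16,4,at); (17,1,at); (19,2,at); (20,4,at); (21,1,at); (22,5,at)


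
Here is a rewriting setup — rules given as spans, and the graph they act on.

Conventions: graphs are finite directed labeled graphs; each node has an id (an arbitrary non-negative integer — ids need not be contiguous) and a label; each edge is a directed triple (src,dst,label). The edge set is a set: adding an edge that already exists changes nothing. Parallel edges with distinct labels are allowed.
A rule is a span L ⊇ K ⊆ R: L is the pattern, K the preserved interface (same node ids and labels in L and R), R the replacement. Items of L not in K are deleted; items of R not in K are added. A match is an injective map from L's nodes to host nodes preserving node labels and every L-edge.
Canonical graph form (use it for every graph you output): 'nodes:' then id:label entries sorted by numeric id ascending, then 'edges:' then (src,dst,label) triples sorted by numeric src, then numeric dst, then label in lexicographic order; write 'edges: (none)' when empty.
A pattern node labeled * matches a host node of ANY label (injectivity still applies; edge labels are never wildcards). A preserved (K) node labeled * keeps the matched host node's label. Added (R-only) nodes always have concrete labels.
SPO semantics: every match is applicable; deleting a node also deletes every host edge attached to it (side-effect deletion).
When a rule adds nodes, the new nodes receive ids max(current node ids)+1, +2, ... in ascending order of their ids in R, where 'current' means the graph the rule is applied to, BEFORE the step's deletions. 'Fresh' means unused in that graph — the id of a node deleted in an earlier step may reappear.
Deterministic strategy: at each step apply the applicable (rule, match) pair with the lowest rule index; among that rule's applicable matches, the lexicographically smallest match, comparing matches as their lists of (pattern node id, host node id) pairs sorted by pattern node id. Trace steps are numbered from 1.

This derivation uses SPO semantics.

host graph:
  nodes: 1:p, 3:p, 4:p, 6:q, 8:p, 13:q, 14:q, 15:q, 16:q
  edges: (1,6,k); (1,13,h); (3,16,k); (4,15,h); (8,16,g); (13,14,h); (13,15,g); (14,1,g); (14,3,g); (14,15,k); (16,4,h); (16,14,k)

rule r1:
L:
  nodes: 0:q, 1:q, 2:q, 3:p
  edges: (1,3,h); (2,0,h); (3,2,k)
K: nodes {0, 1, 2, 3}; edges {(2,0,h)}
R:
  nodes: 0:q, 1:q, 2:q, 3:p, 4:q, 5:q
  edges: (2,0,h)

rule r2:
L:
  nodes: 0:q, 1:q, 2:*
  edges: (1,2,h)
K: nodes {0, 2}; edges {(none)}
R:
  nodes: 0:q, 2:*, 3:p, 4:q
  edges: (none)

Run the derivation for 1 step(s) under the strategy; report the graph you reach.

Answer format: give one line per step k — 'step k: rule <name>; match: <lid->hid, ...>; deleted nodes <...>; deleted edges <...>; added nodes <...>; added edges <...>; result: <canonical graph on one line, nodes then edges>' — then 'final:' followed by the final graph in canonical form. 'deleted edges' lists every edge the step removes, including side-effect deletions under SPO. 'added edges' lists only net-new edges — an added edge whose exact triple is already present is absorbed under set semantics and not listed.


step 1: rule r2; match: 0->6, 1->13, 2->14; deleted nodes 13; deleted edges (1,13,h); (13,14,h); (13,15,g); added nodes 17, 18; added edges (none); result: nodes: 1:p, 3:p, 4:p, 6:q, 8:p, 14:q, 15:q, 16:q, 17:p, 18:q edges: (1,6,k); (3,16,k); (4,15,h); (8,16,g); (14,1,g); (14,3,g); (14,15,k); (16,4,h); (16,14,k)
final:
nodes: 1:p, 3:p, 4:p, 6:q, 8:p, 14:q, 15:q, 16:q, 17:p, 18:q
edges: (1,6,k); (3,16,k); (4,15,h); (8,16,g); (14,1,g); (14,3,g); (14,15,k); (16,4,h); (16,14,k)


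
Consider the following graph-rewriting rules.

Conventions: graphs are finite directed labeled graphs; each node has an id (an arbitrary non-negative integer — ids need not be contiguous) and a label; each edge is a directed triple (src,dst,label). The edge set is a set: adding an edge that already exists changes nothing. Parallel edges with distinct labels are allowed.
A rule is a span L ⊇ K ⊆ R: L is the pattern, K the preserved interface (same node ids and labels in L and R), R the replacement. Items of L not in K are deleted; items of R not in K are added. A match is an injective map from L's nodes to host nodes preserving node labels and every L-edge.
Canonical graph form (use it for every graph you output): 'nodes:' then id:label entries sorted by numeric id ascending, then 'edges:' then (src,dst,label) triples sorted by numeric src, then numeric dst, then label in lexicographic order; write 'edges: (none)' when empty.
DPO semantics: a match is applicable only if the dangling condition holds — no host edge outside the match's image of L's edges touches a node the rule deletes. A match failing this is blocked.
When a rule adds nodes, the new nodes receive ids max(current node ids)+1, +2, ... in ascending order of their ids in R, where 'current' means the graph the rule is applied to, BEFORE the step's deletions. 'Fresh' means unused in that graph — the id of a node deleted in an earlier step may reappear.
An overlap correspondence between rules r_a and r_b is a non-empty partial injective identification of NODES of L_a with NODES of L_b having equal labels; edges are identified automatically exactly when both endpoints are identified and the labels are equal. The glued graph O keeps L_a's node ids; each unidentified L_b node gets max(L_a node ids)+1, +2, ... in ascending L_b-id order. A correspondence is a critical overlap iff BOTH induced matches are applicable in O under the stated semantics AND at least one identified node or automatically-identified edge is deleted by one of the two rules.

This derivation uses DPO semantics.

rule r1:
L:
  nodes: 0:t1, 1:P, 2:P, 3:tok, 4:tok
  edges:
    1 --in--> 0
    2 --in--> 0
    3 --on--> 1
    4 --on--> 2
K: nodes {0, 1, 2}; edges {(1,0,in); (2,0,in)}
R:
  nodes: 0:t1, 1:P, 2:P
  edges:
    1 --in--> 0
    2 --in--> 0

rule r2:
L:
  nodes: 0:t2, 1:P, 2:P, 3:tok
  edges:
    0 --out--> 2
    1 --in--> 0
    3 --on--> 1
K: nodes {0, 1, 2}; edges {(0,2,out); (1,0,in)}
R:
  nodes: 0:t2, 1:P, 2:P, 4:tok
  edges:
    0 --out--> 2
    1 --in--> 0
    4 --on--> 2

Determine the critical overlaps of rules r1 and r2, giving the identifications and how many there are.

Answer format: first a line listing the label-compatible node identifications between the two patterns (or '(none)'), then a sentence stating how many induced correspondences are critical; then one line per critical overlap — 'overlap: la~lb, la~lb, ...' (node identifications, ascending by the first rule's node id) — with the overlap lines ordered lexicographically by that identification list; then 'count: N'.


label-compatible node identifications between L(r1) and L(r2): 1~1, 1~2, 2~1, 2~2, 3~3, 4~3
4 of the induced correspondences are critical overlaps of r1 and r2.
overlap: 1~1, 2~2, 3~3
overlap: 1~1, 3~3
overlap: 1~2, 2~1, 4~3
overlap: 2~1, 4~3
count: 4


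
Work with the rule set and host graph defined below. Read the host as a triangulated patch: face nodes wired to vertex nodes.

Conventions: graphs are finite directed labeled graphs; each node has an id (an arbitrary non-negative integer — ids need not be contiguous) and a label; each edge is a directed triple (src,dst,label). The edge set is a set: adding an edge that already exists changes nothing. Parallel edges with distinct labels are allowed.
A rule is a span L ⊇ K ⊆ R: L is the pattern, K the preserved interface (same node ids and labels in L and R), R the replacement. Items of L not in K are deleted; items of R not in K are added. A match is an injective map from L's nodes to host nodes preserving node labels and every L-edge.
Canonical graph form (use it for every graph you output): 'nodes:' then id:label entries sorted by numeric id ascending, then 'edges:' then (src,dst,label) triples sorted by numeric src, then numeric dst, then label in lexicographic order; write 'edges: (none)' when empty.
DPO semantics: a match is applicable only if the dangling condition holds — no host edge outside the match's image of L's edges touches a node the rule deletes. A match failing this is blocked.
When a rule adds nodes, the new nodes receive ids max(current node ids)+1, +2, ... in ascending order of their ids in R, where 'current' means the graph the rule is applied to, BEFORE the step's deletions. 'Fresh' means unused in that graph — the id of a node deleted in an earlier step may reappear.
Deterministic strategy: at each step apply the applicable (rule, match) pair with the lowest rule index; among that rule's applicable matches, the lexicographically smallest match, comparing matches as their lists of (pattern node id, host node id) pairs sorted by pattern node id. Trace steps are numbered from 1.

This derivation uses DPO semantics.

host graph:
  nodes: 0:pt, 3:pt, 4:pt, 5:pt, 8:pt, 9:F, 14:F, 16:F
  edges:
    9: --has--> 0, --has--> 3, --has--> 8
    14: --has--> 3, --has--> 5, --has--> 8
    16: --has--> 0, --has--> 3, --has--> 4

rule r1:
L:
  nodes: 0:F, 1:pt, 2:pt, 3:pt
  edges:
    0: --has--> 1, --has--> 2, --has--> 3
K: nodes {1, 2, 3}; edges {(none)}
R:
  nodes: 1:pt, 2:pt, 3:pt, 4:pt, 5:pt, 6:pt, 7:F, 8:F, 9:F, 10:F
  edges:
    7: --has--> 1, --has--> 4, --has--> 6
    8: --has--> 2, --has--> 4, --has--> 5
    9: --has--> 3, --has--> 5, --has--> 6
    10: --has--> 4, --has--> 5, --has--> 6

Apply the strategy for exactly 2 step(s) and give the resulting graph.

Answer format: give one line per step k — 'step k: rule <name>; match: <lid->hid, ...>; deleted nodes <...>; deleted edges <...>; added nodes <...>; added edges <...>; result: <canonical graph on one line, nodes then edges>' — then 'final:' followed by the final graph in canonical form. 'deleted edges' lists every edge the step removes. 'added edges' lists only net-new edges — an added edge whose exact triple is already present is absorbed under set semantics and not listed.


step 1: rule r1; match: 0->9, 1->0, 2->3, 3->8; deleted nodes 9; deleted edges (9,0,has); (9,3,has); (9,8,has); added nodes 17, 18, 19, 20, 21, 22, 23; added edges (20,0,has); (20,17,has); (20,19,has); (21,3,has); (21,17,has); (21,18,has); (22,8,has); (22,18,has); (22,19,has); (23,17,has); (23,18,has); (23,19,has); result: nodes: 0:pt, 3:pt, 4:pt, 5:pt, 8:pt, 14:F, 16:F, 17:pt, 18:pt, 19:pt, 20:F, 21:F, 22:F, 23:F edges: (14,3,has); (14,5,has); (14,8,has); (16,0,has); (16,3,has); (16,4,has); (20,0,has); (20,17,has); (20,19,has); (21,3,has); (21,17,has); (21,18,has); (22,8,has); (22,18,has); (22,19,has); (23,17,has); (23,18,has); (23,19,has)
step 2: rule r1; match: 0->14, 1->3, 2->5, 3->8; deleted nodes 14; deleted edges (14,3,has); (14,5,has); (14,8,has); added nodes 24, 25, 26, 27, 28, 29, 30; added edges (27,3,has); (27,24,has); (27,26,has); (28,5,has); (28,24,has); (28,25,has); (29,8,has); (29,25,has); (29,26,has); (30,24,has); (30,25,has); (30,26,has); result: nodes: 0:pt, 3:pt, 4:pt, 5:pt, 8:pt, 16:F, 17:pt, 18:pt, 19:pt, 20:F, 21:F, 22:F, 23:F, 24:pt, 25:pt, 26:pt, 27:F, 28:F, 29:F, 30:F edges: (16,0,has); (16,3,has); (16,4,has); (20,0,has); (20,17,has); (20,19,has); (21,3,has); (21,17,has); (21,18,has); (22,8,has); (22,18,has); (22,19,has); (23,17,has); (23,18,has); (23,19,has); (27,3,has); (27,24,has); (27,26,has); (28,5,has); (28,24,has); (28,25,has); (29,8,has); (29,25,has); (29,26,has); (30,24,has); (30,25,has); (30,26,has)
final:
nodes: 0:pt, 3:pt, 4:pt, 5:pt, 8:pt, 16:F, 17:pt, 18:pt, 19:pt, 20:F, 21:F, 22:F, 23:F, 24:pt, 25:pt, 26:pt, 27:F, 28:F, 29:F, 30:F
edges: (16,0,has); (16,3,has); (16,4,has); (20,0,has); (20,17,has); (20,19,has); (21,3,has); (21,17,has); (21,18,has); (22,8,has); (22,18,has); (22,19,has); (23,17,has); (23,18,has); (23,19,has); (27,3,has); (27,24,has); (27,26,has); (28,5,has); (28,24,has); (28,25,has); (29,8,has); (29,25,has); (29,26,has); (30,24,has); (30,25,has); (30,26,has)


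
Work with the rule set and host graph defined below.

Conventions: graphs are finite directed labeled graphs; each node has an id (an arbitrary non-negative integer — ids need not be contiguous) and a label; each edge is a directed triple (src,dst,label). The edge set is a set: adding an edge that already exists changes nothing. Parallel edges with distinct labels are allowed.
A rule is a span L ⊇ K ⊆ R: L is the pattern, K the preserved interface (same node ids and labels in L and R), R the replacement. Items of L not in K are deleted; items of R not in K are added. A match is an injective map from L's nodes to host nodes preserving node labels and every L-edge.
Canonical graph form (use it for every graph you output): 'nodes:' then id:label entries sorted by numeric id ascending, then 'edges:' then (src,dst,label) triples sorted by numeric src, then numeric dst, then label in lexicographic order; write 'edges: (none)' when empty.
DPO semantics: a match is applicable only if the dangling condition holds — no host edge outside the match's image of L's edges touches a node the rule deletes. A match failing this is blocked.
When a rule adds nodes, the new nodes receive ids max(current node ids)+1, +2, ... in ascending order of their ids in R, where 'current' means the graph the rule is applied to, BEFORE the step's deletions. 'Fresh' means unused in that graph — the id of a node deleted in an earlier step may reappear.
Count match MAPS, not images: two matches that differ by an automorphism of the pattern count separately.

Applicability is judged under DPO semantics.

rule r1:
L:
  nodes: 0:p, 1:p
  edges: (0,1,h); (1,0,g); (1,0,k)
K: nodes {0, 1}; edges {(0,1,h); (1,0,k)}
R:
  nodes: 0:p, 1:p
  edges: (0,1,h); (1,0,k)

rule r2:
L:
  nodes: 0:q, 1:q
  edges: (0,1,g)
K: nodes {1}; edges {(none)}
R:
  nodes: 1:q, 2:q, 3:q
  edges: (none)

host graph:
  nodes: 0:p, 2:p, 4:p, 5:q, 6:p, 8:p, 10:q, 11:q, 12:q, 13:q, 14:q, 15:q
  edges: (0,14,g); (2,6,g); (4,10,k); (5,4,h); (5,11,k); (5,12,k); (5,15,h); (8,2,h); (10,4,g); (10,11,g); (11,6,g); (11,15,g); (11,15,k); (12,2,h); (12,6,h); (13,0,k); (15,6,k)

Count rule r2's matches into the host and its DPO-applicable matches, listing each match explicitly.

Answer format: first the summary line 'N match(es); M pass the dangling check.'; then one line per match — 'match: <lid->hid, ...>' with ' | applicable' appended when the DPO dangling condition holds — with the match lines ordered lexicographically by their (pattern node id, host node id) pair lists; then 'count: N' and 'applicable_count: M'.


2 match(es); 0 pass the dangling check.
match: 0->10, 1->11
match: 0->11, 1->15
count: 2
applicable_count: 0


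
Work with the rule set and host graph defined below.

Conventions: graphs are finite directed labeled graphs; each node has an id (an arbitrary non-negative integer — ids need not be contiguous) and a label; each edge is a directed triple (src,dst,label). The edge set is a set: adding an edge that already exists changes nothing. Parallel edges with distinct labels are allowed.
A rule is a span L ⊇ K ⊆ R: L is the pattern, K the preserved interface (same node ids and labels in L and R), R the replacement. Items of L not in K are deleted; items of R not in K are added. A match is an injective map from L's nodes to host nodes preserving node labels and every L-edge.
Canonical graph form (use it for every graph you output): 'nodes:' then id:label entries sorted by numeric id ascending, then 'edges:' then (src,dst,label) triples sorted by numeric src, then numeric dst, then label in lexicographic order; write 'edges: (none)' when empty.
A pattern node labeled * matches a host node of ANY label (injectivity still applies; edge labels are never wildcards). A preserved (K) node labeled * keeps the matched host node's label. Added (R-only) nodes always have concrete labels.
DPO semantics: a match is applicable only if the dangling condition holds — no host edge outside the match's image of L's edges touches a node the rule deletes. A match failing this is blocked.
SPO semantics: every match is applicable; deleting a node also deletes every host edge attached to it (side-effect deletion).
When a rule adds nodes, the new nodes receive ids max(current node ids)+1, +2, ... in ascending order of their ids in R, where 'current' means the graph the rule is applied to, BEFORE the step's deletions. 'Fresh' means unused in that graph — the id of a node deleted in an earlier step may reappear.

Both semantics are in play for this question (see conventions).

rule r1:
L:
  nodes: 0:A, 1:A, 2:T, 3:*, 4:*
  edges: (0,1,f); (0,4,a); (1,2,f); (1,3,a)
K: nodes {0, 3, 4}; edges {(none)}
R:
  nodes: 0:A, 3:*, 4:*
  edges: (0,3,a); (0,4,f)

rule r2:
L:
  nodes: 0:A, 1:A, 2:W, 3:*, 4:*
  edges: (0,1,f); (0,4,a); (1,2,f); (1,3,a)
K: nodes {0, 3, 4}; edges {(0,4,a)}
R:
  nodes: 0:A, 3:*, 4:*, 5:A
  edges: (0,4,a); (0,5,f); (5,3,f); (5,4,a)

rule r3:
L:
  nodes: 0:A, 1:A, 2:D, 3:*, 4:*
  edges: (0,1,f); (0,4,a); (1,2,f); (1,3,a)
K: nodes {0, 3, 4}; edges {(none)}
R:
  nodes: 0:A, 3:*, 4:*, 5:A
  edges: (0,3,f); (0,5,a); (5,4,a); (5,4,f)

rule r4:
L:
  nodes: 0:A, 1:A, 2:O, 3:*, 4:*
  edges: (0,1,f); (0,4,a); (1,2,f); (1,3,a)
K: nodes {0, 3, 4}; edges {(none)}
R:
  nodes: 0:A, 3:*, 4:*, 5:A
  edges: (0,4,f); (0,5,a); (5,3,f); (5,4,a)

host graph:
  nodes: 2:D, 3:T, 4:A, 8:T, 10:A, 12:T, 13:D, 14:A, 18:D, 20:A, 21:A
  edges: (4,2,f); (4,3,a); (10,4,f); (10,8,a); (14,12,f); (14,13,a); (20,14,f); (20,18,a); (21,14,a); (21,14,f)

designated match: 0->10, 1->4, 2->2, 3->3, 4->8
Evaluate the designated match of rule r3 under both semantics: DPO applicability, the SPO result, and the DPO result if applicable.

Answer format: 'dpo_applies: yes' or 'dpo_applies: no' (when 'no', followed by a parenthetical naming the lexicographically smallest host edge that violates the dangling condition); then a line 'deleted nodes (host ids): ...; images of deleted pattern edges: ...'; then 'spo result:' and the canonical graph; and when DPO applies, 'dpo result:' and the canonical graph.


dpo_applies: yes
deleted nodes (host ids): 2, 4; images of deleted pattern edges: (4,2,f); (4,3,a); (10,4,f); (10,8,a)
spo result:
nodes: 3:T, 8:T, 10:A, 12:T, 13:D, 14:A, 18:D, 20:A, 21:A, 22:A
edges: (10,3,f); (10,22,a); (14,12,f); (14,13,a); (20,14,f); (20,18,a); (21,14,a); (21,14,f); (22,8,a); (22,8,f)
dpo result:
nodes: 3:T, 8:T, 10:A, 12:T, 13:D, 14:A, 18:D, 20:A, 21:A, 22:A
edges: (10,3,f); (10,22,a); (14,12,f); (14,13,a); (20,14,f); (20,18,a); (21,14,a); (21,14,f); (22,8,a); (22,8,f)


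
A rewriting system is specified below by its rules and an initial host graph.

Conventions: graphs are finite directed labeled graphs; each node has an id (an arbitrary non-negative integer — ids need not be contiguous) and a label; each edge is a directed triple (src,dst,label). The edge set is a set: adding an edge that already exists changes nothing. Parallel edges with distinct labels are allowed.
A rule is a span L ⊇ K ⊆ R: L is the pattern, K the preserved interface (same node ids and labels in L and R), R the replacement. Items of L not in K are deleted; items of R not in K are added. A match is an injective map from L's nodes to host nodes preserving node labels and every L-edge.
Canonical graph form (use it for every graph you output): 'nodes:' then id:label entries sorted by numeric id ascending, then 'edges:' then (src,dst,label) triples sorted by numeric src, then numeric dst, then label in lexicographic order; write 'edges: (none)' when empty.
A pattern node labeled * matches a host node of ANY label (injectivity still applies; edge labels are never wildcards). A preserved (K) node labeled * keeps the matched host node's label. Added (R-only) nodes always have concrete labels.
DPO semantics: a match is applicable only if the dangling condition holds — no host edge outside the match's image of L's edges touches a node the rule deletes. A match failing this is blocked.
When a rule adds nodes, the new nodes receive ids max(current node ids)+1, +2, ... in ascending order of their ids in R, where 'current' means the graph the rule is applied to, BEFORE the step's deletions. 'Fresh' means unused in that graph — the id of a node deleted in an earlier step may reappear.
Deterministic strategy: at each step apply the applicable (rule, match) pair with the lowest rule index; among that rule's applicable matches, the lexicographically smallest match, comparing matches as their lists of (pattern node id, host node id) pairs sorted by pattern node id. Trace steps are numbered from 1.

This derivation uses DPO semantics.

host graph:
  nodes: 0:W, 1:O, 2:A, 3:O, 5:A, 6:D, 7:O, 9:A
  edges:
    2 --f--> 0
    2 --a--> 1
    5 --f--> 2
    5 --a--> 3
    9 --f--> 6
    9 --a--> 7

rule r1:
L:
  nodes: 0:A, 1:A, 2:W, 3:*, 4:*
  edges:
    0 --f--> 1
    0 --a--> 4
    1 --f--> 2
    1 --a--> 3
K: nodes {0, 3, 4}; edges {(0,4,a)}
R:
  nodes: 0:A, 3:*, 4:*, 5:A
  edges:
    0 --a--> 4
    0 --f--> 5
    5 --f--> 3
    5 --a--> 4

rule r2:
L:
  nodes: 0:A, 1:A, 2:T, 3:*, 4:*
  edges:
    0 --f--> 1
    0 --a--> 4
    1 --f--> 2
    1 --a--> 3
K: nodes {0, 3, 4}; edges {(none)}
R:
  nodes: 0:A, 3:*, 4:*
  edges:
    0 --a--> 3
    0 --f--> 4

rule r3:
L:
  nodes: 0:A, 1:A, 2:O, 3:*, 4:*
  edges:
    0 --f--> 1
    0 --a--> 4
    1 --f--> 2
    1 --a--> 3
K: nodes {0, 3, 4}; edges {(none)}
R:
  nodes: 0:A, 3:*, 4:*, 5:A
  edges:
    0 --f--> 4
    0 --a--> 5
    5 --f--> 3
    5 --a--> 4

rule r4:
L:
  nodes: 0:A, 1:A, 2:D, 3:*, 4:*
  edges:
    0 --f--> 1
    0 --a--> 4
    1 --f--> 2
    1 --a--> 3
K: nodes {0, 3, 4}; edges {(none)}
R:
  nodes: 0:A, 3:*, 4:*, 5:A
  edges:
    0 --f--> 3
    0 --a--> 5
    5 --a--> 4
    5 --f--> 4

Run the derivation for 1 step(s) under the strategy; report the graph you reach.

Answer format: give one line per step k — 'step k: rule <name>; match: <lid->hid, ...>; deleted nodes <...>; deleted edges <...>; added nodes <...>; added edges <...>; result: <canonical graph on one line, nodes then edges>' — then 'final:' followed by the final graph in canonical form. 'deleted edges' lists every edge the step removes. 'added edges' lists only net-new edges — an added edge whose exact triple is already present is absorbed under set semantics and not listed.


step 1: rule r1; match: 0->5, 1->2, 2->0, 3->1, 4->3; deleted nodes 0, 2; deleted edges (2,0,f); (2,1,a); (5,2,f); added nodes 10; added edges (5,10,f); (10,1,f); (10,3,a); result: nodes: 1:O, 3:O, 5:A, 6:D, 7:O, 9:A, 10:A edges: (5,3,a); (5,10,f); (9,6,f); (9,7,a); (10,1,f); (10,3,a)
final:
nodes: 1:O, 3:O, 5:A, 6:D, 7:O, 9:A, 10:A
edges: (5,3,a); (5,10,f); (9,6,f); (9,7,a); (10,1,f); (10,3,a)
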